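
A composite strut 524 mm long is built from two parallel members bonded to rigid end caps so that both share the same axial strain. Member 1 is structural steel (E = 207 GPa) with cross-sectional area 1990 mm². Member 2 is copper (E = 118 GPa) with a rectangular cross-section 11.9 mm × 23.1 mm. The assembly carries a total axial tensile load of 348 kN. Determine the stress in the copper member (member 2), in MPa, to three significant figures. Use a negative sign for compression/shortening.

A_2 = 274.9 mm².
Equal strain + equilibrium ⇒ each member carries load in proportion to AE: A₁E₁ = 411900000 N, A₂E₂ = 32440000 N, ΣAE = 444400000 N.
σ₂ = P·E₂/ΣAE = 348000·118000/444400000 = 92.41 MPa.

92.4 MPa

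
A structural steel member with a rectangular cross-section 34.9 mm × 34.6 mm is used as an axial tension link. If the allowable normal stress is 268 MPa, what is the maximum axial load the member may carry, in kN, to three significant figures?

A = 1208 mm².
P_max = σ_allow · A = 268 · 1208 = 323600 N = 323.6 kN.

324 kN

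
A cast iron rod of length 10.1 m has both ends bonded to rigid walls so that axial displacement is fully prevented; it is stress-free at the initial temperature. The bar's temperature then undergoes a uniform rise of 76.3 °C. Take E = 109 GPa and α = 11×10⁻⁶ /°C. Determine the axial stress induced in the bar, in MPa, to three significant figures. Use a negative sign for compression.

Free thermal expansion αLΔT = 11e-6 · 10100 · 76.3 = 8.477 mm.
The walls impose strain ε = −(8.477)/10100 = -8.3930e-04; σ = Eε = 109000 · -8.3930e-04 = -91.48 MPa.

-91.5 MPa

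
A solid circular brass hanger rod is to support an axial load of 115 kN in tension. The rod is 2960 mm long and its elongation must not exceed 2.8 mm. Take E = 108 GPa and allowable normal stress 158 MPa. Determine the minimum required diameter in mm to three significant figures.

Required area A ≥ P/σ_allow = 115000/158 = 727.8 mm².
For a solid circular section, d ≥ √(4A/π) = 30.44 mm.
Elongation limit: A ≥ PL/(Eδ_allow) = 115000·2960/(108000·2.8) = 1126 mm² ⇒ d ≥ 37.86 mm.
The elongation limit governs.

37.9 mm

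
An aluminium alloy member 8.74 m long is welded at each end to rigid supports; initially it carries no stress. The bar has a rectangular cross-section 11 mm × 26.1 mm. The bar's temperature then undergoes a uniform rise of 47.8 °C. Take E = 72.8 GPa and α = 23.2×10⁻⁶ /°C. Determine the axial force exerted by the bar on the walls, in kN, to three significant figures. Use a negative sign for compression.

Free thermal expansion αLΔT = 23.2e-6 · 8740 · 47.8 = 9.692 mm.
The walls impose strain ε = −(9.692)/8740 = -1.1090e-03; σ = Eε = 72800 · -1.1090e-03 = -80.73 MPa.
Wall reaction R = σ·A = -80.73·287.1 = -23180 N = -23.18 kN.

-23.2 kN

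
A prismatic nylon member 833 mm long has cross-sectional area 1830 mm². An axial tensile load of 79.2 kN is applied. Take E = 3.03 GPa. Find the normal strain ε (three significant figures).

0.0143

σ = N/A = 43.28 MPa; ε = σ/E = 43.28/3030 = 1.428e-02.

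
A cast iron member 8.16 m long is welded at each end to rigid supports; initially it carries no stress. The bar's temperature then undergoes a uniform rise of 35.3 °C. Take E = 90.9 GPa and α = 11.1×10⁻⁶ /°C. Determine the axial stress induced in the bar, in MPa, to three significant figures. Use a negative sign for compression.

Free thermal expansion αLΔT = 11.1e-6 · 8160 · 35.3 = 3.197 mm.
The walls impose strain ε = −(3.197)/8160 = -3.9183e-04; σ = Eε = 90900 · -3.9183e-04 = -35.62 MPa.

-35.6 MPa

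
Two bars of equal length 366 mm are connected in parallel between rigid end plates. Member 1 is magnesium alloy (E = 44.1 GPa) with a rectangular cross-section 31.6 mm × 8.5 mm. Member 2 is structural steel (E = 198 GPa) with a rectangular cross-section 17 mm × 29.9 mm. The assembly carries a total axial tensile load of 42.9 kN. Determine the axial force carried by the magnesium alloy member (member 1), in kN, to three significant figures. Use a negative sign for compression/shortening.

4.52 kN

A_1 = 268.6 mm².
A_2 = 508.3 mm².
Equal strain + equilibrium ⇒ each member carries load in proportion to AE: A₁E₁ = 11850000 N, A₂E₂ = 100600000 N, ΣAE = 112500000 N.
F₁ = P·A₁E₁/ΣAE = 42900·11850000/112500000 = 4517 N.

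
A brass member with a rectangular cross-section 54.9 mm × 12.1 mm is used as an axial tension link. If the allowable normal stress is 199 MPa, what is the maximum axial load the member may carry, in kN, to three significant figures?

132 kN

A = 664.3 mm².
P_max = σ_allow · A = 199 · 664.3 = 132200 N = 132.2 kN.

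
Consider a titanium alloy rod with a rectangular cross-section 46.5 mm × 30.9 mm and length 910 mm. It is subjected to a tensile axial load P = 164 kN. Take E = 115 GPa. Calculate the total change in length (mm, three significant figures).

A = 1437 mm².
δ_mech = NL/(AE) = 164000·910/(1437·115000) = 0.9032 mm.

0.903 mm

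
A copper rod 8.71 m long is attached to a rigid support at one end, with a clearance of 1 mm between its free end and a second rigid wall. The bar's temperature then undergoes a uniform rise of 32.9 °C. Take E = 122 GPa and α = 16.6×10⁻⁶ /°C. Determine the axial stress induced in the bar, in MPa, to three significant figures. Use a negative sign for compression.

Free thermal expansion αLΔT = 16.6e-6 · 8710 · 32.9 = 4.757 mm.
The walls engage after the gap closes; constrained expansion = 4.757 − 1 = 3.757 mm.
The walls impose strain ε = −(3.757)/8710 = -4.3133e-04; σ = Eε = 122000 · -4.3133e-04 = -52.62 MPa.

-52.6 MPa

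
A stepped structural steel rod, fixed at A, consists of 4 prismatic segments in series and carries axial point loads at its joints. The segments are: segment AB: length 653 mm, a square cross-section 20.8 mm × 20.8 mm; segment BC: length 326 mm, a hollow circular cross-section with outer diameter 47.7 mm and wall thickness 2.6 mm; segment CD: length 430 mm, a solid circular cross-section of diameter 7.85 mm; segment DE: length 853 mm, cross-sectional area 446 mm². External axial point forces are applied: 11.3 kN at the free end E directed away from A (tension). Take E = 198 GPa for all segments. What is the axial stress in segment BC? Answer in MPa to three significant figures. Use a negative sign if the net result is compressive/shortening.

Internal axial forces (sectioning from the free end, tension +): N_DE = 11.3 kN, N_CD = 11.3 kN, N_BC = 11.3 kN, N_AB = 11.3 kN.
A_BC = 368.4 mm².
σ_BC = N_BC/A_BC = 11300/368.4 = 30.67 MPa.

30.7 MPa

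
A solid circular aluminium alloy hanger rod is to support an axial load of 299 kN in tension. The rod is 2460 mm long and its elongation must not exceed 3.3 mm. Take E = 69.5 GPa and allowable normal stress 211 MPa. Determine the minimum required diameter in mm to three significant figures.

Required area A ≥ P/σ_allow = 299000/211 = 1417 mm².
For a solid circular section, d ≥ √(4A/π) = 42.48 mm.
Elongation limit: A ≥ PL/(Eδ_allow) = 299000·2460/(69500·3.3) = 3207 mm² ⇒ d ≥ 63.9 mm.
The elongation limit governs.

63.9 mm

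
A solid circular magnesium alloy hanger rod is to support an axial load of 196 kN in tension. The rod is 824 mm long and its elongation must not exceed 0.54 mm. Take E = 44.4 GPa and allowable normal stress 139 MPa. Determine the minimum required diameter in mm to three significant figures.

Required area A ≥ P/σ_allow = 196000/139 = 1410 mm².
For a solid circular section, d ≥ √(4A/π) = 42.37 mm.
Elongation limit: A ≥ PL/(Eδ_allow) = 196000·824/(44400·0.54) = 6736 mm² ⇒ d ≥ 92.61 mm.
The elongation limit governs.

92.6 mm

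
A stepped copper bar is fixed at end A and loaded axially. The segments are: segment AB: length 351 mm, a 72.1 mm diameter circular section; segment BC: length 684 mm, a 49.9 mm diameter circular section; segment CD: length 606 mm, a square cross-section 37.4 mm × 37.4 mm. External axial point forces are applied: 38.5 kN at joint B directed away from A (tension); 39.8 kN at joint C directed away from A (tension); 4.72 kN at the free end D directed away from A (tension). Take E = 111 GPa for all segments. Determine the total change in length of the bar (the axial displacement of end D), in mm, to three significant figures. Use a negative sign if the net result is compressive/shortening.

Internal axial forces (sectioning from the free end, tension +): N_CD = 4.72 kN, N_BC = 44.52 kN, N_AB = 83.02 kN.
A_AB = 4083 mm².
A_BC = 1956 mm².
A_CD = 1399 mm².
δ_AB = 83020·351/(4083·111000) = 0.0643 mm
δ_BC = 44520·684/(1956·111000) = 0.1403 mm
δ_CD = 4720·606/(1399·111000) = 0.01842 mm
δ = Σδ_i = 0.223 mm.

0.223 mm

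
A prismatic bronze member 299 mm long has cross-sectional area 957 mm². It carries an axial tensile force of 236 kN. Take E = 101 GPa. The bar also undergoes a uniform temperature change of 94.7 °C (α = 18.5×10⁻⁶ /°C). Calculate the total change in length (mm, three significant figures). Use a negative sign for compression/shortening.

1.25 mm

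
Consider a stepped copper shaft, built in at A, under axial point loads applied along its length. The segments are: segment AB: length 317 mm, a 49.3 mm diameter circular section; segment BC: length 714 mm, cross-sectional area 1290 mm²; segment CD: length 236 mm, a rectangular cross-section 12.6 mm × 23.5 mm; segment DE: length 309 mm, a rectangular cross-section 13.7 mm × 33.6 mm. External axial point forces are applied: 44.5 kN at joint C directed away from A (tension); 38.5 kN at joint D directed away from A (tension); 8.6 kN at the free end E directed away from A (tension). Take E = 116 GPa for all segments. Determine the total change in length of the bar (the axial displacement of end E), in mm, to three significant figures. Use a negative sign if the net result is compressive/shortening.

Internal axial forces (sectioning from the free end, tension +): N_DE = 8.6 kN, N_CD = 47.1 kN, N_BC = 91.6 kN, N_AB = 91.6 kN.
A_AB = 1909 mm².
A_CD = 296.1 mm².
A_DE = 460.3 mm².
δ_AB = 91600·317/(1909·116000) = 0.1311 mm
δ_BC = 91600·714/(1290·116000) = 0.4371 mm
δ_CD = 47100·236/(296.1·116000) = 0.3236 mm
δ_DE = 8600·309/(460.3·116000) = 0.04977 mm
δ = Σδ_i = 0.9416 mm.

0.942 mm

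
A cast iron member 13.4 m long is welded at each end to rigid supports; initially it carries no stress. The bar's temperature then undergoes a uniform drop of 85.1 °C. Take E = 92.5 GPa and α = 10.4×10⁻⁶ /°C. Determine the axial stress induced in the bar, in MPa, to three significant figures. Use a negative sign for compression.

81.9 MPa

Free thermal expansion αLΔT = 10.4e-6 · 13400 · -85.1 = -11.86 mm.
The walls impose strain ε = −(-11.86)/13400 = 8.8504e-04; σ = Eε = 92500 · 8.8504e-04 = 81.87 MPa.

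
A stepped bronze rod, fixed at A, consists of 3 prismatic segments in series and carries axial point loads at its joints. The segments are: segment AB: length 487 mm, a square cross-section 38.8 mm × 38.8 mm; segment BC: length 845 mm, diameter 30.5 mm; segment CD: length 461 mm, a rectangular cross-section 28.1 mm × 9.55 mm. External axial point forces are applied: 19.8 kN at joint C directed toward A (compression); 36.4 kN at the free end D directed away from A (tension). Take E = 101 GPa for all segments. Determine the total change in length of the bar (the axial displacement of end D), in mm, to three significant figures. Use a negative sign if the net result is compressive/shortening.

Internal axial forces (sectioning from the free end, tension +): N_CD = 36.4 kN, N_BC = 16.6 kN, N_AB = 16.6 kN.
A_AB = 1505 mm².
A_BC = 730.6 mm².
A_CD = 268.4 mm².
δ_AB = 16600·487/(1505·101000) = 0.05317 mm
δ_BC = 16600·845/(730.6·101000) = 0.1901 mm
δ_CD = 36400·461/(268.4·101000) = 0.6191 mm
δ = Σδ_i = 0.8624 mm.

0.862 mm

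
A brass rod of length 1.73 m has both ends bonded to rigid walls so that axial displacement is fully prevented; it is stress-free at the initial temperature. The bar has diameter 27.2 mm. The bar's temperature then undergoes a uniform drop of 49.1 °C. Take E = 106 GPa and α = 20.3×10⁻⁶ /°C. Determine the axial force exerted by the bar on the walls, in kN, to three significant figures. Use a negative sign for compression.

61.4 kN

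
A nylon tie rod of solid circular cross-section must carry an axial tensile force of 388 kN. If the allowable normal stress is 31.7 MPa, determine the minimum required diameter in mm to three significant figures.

Required area A ≥ P/σ_allow = 388000/31.7 = 12240 mm².
For a solid circular section, d ≥ √(4A/π) = 124.8 mm.

125 mm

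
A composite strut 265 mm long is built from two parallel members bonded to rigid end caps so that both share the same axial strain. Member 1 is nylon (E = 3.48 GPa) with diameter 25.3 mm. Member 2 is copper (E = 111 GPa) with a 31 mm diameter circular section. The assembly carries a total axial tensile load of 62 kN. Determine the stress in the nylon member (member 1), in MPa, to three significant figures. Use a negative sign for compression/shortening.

2.52 MPa

A_1 = 502.7 mm².
A_2 = 754.8 mm².
Equal strain + equilibrium ⇒ each member carries load in proportion to AE: A₁E₁ = 1749000 N, A₂E₂ = 83780000 N, ΣAE = 85530000 N.
σ₁ = P·E₁/ΣAE = 62000·3480/85530000 = 2.523 MPa.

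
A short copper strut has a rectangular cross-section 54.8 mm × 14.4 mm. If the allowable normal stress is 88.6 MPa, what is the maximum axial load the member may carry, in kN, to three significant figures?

A = 789.1 mm².
P_max = σ_allow · A = 88.6 · 789.1 = 69920 N = 69.92 kN.

69.9 kN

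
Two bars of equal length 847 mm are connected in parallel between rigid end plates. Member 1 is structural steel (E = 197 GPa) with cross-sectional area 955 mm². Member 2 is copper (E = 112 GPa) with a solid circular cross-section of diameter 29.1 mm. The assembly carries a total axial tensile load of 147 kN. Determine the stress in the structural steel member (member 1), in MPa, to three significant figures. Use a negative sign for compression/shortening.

110 MPa

A_2 = 665.1 mm².
Equal strain + equilibrium ⇒ each member carries load in proportion to AE: A₁E₁ = 188100000 N, A₂E₂ = 74490000 N, ΣAE = 262600000 N.
σ₁ = P·E₁/ΣAE = 147000·197000/262600000 = 110.3 MPa.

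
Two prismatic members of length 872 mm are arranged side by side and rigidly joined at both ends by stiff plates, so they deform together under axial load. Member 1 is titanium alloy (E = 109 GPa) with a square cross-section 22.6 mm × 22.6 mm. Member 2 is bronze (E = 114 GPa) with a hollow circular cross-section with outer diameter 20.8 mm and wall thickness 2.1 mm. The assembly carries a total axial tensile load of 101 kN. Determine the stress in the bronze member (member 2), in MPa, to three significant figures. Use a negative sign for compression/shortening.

165 MPa

A_1 = 510.8 mm².
A_2 = 123.4 mm².
Equal strain + equilibrium ⇒ each member carries load in proportion to AE: A₁E₁ = 55670000 N, A₂E₂ = 14060000 N, ΣAE = 69740000 N.
σ₂ = P·E₂/ΣAE = 101000·114000/69740000 = 165.1 MPa.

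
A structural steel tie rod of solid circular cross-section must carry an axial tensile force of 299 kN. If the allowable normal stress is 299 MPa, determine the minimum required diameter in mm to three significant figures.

35.7 mm

Required area A ≥ P/σ_allow = 299000/299 = 1000 mm².
For a solid circular section, d ≥ √(4A/π) = 35.68 mm.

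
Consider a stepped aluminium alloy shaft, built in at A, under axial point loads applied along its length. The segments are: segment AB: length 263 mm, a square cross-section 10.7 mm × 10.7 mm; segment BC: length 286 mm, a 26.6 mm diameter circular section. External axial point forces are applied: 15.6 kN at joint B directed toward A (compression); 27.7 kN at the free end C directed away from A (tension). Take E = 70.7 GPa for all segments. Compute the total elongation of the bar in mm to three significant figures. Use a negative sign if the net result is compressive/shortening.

0.595 mm

Internal axial forces (sectioning from the free end, tension +): N_BC = 27.7 kN, N_AB = 12.1 kN.
A_AB = 114.5 mm².
A_BC = 555.7 mm².
δ_AB = 12100·263/(114.5·70700) = 0.3931 mm
δ_BC = 27700·286/(555.7·70700) = 0.2016 mm
δ = Σδ_i = 0.5948 mm.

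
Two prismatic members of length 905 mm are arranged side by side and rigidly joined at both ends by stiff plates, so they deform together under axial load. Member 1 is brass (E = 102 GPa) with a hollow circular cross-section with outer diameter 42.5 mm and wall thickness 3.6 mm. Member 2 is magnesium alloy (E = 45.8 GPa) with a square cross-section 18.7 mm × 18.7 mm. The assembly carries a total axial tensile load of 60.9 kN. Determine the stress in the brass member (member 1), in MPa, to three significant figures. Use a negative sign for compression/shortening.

A_1 = 439.9 mm².
A_2 = 349.7 mm².
Equal strain + equilibrium ⇒ each member carries load in proportion to AE: A₁E₁ = 44870000 N, A₂E₂ = 16020000 N, ΣAE = 60890000 N.
σ₁ = P·E₁/ΣAE = 60900·102000/60890000 = 102 MPa.

102 MPa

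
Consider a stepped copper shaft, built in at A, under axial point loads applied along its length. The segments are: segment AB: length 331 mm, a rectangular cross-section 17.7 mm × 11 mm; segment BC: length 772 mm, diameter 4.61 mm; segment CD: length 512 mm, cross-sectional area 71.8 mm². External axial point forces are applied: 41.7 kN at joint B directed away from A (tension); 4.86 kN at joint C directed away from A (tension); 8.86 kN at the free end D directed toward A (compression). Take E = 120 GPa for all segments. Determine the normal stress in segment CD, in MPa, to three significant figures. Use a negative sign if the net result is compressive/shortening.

-123 MPa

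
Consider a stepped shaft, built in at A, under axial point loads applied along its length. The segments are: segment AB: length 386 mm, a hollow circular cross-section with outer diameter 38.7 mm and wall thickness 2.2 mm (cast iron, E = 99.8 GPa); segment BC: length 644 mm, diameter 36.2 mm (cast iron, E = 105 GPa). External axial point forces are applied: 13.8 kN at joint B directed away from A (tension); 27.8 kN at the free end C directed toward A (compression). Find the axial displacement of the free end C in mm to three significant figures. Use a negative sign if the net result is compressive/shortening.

Internal axial forces (sectioning from the free end, tension +): N_BC = -27.8 kN, N_AB = -14 kN.
A_AB = 252.3 mm².
A_BC = 1029 mm².
δ_AB = -14000·386/(252.3·99800) = -0.2146 mm
δ_BC = -27800·644/(1029·105000) = -0.1657 mm
δ = Σδ_i = -0.3803 mm.

-0.380 mm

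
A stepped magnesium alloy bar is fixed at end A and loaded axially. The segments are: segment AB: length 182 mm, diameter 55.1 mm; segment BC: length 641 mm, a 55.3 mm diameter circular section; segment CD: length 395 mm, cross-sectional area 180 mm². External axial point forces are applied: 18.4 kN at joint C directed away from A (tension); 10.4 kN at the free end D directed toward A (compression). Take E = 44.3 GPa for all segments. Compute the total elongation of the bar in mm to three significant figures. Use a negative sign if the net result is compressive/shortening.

-0.453 mm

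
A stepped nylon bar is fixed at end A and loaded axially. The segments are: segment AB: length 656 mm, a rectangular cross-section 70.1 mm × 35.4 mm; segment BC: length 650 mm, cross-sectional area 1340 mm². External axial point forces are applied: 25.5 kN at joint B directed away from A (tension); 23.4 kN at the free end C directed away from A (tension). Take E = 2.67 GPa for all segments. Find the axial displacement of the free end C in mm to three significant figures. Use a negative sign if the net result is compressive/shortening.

9.09 mm

Internal axial forces (sectioning from the free end, tension +): N_BC = 23.4 kN, N_AB = 48.9 kN.
A_AB = 2482 mm².
δ_AB = 48900·656/(2482·2670) = 4.842 mm
δ_BC = 23400·650/(1340·2670) = 4.251 mm
δ = Σδ_i = 9.093 mm.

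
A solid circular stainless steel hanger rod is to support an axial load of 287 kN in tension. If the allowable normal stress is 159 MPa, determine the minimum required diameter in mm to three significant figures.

47.9 mm

Required area A ≥ P/σ_allow = 287000/159 = 1805 mm².
For a solid circular section, d ≥ √(4A/π) = 47.94 mm.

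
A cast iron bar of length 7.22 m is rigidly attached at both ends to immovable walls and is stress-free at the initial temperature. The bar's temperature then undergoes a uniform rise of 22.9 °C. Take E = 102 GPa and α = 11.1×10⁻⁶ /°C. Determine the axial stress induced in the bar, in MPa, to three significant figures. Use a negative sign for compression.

Free thermal expansion αLΔT = 11.1e-6 · 7220 · 22.9 = 1.835 mm.
The walls impose strain ε = −(1.835)/7220 = -2.5419e-04; σ = Eε = 102000 · -2.5419e-04 = -25.93 MPa.

-25.9 MPa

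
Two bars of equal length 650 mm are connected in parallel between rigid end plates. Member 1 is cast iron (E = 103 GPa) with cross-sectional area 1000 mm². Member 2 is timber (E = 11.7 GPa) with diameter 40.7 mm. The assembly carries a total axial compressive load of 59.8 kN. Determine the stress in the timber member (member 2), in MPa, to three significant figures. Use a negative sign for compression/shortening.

-5.92 MPa

A_2 = 1301 mm².
Equal strain + equilibrium ⇒ each member carries load in proportion to AE: A₁E₁ = 103000000 N, A₂E₂ = 15220000 N, ΣAE = 118200000 N.
σ₂ = P·E₂/ΣAE = -59800·11700/118200000 = -5.918 MPa.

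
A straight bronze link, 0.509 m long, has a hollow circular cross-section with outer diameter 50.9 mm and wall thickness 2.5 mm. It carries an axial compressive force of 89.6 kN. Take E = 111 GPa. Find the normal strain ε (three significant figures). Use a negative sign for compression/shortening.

A = 380.1 mm².
σ = N/A = -235.7 MPa; ε = σ/E = -235.7/111000 = -2.123e-03.

-0.00212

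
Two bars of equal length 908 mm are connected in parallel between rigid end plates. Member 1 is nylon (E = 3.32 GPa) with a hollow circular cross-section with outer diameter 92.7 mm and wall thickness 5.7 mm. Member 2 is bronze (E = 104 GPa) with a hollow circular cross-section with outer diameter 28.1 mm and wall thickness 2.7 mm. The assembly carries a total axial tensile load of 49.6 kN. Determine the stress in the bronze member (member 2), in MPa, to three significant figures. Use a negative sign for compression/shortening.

187 MPa

A_1 = 1558 mm².
A_2 = 215.5 mm².
Equal strain + equilibrium ⇒ each member carries load in proportion to AE: A₁E₁ = 5172000 N, A₂E₂ = 22410000 N, ΣAE = 27580000 N.
σ₂ = P·E₂/ΣAE = 49600·104000/27580000 = 187 MPa.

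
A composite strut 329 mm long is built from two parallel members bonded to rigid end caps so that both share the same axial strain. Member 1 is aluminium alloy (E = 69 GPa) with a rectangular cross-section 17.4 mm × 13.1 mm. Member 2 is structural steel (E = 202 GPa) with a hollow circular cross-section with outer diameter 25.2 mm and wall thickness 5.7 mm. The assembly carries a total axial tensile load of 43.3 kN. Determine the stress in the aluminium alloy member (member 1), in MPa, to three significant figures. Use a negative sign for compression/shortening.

34.6 MPa

A_1 = 227.9 mm².
A_2 = 349.2 mm².
Equal strain + equilibrium ⇒ each member carries load in proportion to AE: A₁E₁ = 15730000 N, A₂E₂ = 70540000 N, ΣAE = 86260000 N.
σ₁ = P·E₁/ΣAE = 43300·69000/86260000 = 34.63 MPa.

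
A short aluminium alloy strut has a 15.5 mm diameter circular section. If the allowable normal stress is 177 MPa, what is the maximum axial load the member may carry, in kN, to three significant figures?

A = 188.7 mm².
P_max = σ_allow · A = 177 · 188.7 = 33400 N = 33.4 kN.

33.4 kN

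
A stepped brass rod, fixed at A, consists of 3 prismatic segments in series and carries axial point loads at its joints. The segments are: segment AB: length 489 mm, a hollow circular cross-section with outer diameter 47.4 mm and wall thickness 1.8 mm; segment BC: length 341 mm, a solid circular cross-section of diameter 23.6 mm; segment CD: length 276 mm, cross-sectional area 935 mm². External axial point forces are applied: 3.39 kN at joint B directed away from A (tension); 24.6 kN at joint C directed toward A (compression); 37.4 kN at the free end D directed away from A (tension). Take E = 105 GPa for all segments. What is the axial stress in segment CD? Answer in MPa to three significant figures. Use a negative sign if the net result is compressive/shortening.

Internal axial forces (sectioning from the free end, tension +): N_CD = 37.4 kN, N_BC = 12.8 kN, N_AB = 16.19 kN.
σ_CD = N_CD/A_CD = 37400/935 = 40 MPa.

40.0 MPa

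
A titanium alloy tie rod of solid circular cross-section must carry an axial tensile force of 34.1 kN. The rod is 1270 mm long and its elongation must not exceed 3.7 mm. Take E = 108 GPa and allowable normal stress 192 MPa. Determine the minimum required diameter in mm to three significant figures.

Required area A ≥ P/σ_allow = 34100/192 = 177.6 mm².
For a solid circular section, d ≥ √(4A/π) = 15.04 mm.
Elongation limit: A ≥ PL/(Eδ_allow) = 34100·1270/(108000·3.7) = 108.4 mm² ⇒ d ≥ 11.75 mm.
The stress limit governs.

15.0 mm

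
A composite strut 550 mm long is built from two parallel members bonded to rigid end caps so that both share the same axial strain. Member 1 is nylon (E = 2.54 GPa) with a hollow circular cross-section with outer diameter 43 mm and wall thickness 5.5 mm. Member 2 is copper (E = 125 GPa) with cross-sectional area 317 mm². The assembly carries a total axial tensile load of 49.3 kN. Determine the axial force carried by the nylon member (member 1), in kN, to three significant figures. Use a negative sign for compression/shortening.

1.97 kN

A_1 = 648 mm².
Equal strain + equilibrium ⇒ each member carries load in proportion to AE: A₁E₁ = 1646000 N, A₂E₂ = 39620000 N, ΣAE = 41270000 N.
F₁ = P·A₁E₁/ΣAE = 49300·1646000/41270000 = 1966 N.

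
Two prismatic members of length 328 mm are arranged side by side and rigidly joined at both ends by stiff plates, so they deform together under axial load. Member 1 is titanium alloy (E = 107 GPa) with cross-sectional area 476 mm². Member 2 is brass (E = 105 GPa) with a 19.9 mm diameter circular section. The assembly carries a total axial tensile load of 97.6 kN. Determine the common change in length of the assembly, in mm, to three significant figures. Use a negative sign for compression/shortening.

A_2 = 311 mm².
Equal strain + equilibrium ⇒ each member carries load in proportion to AE: A₁E₁ = 50930000 N, A₂E₂ = 32660000 N, ΣAE = 83590000 N.
δ = PL/ΣAE = 97600·328/83590000 = 0.383 mm.

0.383 mm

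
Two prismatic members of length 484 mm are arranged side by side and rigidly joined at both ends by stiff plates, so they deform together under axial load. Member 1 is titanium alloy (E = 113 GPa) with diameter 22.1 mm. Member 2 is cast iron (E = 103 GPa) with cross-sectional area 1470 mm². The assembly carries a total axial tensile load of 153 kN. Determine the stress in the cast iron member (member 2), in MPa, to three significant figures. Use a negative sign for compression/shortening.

A_1 = 383.6 mm².
Equal strain + equilibrium ⇒ each member carries load in proportion to AE: A₁E₁ = 43350000 N, A₂E₂ = 151400000 N, ΣAE = 194800000 N.
σ₂ = P·E₂/ΣAE = 153000·103000/194800000 = 80.92 MPa.

80.9 MPa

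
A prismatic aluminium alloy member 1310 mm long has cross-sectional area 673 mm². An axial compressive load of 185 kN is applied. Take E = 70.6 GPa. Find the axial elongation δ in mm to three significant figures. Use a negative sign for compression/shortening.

δ_mech = NL/(AE) = -185000·1310/(673·70600) = -5.101 mm.

-5.10 mm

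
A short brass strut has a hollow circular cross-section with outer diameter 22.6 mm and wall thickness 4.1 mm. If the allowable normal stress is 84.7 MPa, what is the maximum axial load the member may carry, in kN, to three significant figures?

20.2 kN

A = 238.3 mm².
P_max = σ_allow · A = 84.7 · 238.3 = 20180 N = 20.18 kN.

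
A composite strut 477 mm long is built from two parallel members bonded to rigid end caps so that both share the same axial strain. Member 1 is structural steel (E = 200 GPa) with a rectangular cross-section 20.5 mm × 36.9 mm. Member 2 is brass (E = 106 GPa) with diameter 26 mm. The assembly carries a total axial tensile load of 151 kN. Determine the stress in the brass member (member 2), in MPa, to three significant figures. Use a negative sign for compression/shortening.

A_1 = 756.4 mm².
A_2 = 530.9 mm².
Equal strain + equilibrium ⇒ each member carries load in proportion to AE: A₁E₁ = 151300000 N, A₂E₂ = 56280000 N, ΣAE = 207600000 N.
σ₂ = P·E₂/ΣAE = 151000·106000/207600000 = 77.11 MPa.

77.1 MPa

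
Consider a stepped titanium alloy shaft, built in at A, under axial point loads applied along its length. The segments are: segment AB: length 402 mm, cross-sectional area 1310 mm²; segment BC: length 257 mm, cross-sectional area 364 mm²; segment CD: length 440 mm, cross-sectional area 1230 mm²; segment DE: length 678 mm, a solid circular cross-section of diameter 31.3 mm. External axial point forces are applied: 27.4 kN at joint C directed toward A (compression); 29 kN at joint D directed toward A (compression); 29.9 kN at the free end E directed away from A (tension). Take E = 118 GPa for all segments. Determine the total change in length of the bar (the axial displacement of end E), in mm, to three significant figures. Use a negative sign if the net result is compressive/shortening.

Internal axial forces (sectioning from the free end, tension +): N_DE = 29.9 kN, N_CD = 0.9 kN, N_BC = -26.5 kN, N_AB = -26.5 kN.
A_DE = 769.4 mm².
δ_AB = -26500·402/(1310·118000) = -0.06892 mm
δ_BC = -26500·257/(364·118000) = -0.1586 mm
δ_CD = 900·440/(1230·118000) = 0.002728 mm
δ_DE = 29900·678/(769.4·118000) = 0.2233 mm
δ = Σδ_i = -0.001473 mm.

-0.00147 mm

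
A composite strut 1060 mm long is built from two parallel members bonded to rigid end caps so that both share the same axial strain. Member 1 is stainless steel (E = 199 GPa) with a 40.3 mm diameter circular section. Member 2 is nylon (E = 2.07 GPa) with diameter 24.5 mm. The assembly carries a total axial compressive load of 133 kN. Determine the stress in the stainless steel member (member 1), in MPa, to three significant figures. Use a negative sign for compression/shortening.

-104 MPa

A_1 = 1276 mm².
A_2 = 471.4 mm².
Equal strain + equilibrium ⇒ each member carries load in proportion to AE: A₁E₁ = 253800000 N, A₂E₂ = 975900 N, ΣAE = 254800000 N.
σ₁ = P·E₁/ΣAE = -133000·199000/254800000 = -103.9 MPa.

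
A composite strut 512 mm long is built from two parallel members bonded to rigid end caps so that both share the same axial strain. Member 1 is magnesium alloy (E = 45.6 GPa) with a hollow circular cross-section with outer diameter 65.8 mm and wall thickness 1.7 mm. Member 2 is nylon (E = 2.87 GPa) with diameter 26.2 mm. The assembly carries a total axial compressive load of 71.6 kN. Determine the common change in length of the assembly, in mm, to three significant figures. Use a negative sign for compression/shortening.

-2.14 mm

A_1 = 342.3 mm².
A_2 = 539.1 mm².
Equal strain + equilibrium ⇒ each member carries load in proportion to AE: A₁E₁ = 15610000 N, A₂E₂ = 1547000 N, ΣAE = 17160000 N.
δ = PL/ΣAE = -71600·512/17160000 = -2.137 mm.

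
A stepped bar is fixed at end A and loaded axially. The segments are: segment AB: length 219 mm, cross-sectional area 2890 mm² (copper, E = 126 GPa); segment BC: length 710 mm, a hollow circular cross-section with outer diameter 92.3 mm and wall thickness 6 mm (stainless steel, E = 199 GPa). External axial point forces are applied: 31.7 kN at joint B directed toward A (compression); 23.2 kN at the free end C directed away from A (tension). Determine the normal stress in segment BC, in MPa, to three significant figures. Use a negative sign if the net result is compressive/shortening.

14.3 MPa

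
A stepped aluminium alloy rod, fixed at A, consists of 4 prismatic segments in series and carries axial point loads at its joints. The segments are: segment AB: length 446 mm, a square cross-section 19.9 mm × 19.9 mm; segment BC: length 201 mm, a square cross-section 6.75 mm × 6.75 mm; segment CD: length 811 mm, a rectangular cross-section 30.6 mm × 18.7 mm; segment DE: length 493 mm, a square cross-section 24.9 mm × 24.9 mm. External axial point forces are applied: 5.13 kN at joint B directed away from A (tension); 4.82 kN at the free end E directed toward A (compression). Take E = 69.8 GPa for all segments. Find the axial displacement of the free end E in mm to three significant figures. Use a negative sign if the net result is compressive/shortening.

Internal axial forces (sectioning from the free end, tension +): N_DE = -4.82 kN, N_CD = -4.82 kN, N_BC = -4.82 kN, N_AB = 0.31 kN.
A_AB = 396 mm².
A_BC = 45.56 mm².
A_CD = 572.2 mm².
A_DE = 620 mm².
δ_AB = 310·446/(396·69800) = 0.005002 mm
δ_BC = -4820·201/(45.56·69800) = -0.3046 mm
δ_CD = -4820·811/(572.2·69800) = -0.09787 mm
δ_DE = -4820·493/(620·69800) = -0.05491 mm
δ = Σδ_i = -0.4524 mm.

-0.452 mm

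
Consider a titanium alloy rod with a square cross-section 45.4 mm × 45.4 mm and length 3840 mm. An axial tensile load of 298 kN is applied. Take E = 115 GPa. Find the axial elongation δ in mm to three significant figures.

A = 2061 mm².
δ_mech = NL/(AE) = 298000·3840/(2061·115000) = 4.828 mm.

4.83 mm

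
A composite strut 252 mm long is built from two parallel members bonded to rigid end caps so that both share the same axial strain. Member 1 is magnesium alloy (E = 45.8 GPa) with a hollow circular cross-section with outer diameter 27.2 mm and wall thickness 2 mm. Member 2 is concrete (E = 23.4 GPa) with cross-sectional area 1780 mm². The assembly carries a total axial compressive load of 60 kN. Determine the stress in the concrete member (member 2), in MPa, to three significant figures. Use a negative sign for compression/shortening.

-28.7 MPa

A_1 = 158.3 mm².
Equal strain + equilibrium ⇒ each member carries load in proportion to AE: A₁E₁ = 7252000 N, A₂E₂ = 41650000 N, ΣAE = 48900000 N.
σ₂ = P·E₂/ΣAE = -60000·23400/48900000 = -28.71 MPa.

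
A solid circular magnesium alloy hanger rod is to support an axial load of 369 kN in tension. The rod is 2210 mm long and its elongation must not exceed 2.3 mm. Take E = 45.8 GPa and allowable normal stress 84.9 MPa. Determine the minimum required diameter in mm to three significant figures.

Required area A ≥ P/σ_allow = 369000/84.9 = 4346 mm².
For a solid circular section, d ≥ √(4A/π) = 74.39 mm.
Elongation limit: A ≥ PL/(Eδ_allow) = 369000·2210/(45800·2.3) = 7742 mm² ⇒ d ≥ 99.28 mm.
The elongation limit governs.

99.3 mm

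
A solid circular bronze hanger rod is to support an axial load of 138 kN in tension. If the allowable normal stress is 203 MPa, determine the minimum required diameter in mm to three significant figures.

Required area A ≥ P/σ_allow = 138000/203 = 679.8 mm².
For a solid circular section, d ≥ √(4A/π) = 29.42 mm.

29.4 mm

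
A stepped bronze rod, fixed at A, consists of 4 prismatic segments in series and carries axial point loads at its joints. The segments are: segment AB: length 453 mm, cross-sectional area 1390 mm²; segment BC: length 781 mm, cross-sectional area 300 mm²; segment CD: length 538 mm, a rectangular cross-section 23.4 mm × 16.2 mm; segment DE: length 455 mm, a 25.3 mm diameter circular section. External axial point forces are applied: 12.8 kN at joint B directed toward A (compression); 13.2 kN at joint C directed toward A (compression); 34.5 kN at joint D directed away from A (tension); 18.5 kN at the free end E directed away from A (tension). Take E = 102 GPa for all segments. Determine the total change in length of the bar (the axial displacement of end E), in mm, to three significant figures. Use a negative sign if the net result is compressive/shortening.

2.00 mm

Internal axial forces (sectioning from the free end, tension +): N_DE = 18.5 kN, N_CD = 53 kN, N_BC = 39.8 kN, N_AB = 27 kN.
A_CD = 379.1 mm².
A_DE = 502.7 mm².
δ_AB = 27000·453/(1390·102000) = 0.08627 mm
δ_BC = 39800·781/(300·102000) = 1.016 mm
δ_CD = 53000·538/(379.1·102000) = 0.7374 mm
δ_DE = 18500·455/(502.7·102000) = 0.1642 mm
δ = Σδ_i = 2.004 mm.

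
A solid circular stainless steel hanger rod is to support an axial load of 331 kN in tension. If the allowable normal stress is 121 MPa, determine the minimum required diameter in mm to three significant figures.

Required area A ≥ P/σ_allow = 331000/121 = 2736 mm².
For a solid circular section, d ≥ √(4A/π) = 59.02 mm.

59.0 mm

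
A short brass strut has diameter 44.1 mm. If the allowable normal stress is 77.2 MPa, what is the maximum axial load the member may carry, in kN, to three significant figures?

A = 1527 mm².
P_max = σ_allow · A = 77.2 · 1527 = 117900 N = 117.9 kN.

118 kN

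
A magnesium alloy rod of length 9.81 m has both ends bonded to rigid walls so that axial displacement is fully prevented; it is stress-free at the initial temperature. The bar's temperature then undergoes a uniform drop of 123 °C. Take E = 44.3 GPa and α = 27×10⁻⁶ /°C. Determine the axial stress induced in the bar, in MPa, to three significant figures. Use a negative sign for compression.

147 MPa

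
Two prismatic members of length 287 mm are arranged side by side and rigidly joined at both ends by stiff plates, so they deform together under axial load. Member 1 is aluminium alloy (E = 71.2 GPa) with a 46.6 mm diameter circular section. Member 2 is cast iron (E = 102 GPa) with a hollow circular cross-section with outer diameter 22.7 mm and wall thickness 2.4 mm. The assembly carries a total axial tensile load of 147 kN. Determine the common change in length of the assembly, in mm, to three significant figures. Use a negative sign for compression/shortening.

A_1 = 1706 mm².
A_2 = 153.1 mm².
Equal strain + equilibrium ⇒ each member carries load in proportion to AE: A₁E₁ = 121400000 N, A₂E₂ = 15610000 N, ΣAE = 137000000 N.
δ = PL/ΣAE = 147000·287/137000000 = 0.3078 mm.

0.308 mm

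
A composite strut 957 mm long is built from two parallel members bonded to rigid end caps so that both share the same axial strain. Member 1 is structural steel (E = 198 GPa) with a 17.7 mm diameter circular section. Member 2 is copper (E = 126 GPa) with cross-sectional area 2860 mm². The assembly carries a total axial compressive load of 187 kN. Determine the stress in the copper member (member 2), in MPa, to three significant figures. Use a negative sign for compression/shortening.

-57.6 MPa

A_1 = 246.1 mm².
Equal strain + equilibrium ⇒ each member carries load in proportion to AE: A₁E₁ = 48720000 N, A₂E₂ = 360400000 N, ΣAE = 409100000 N.
σ₂ = P·E₂/ΣAE = -187000·126000/409100000 = -57.6 MPa.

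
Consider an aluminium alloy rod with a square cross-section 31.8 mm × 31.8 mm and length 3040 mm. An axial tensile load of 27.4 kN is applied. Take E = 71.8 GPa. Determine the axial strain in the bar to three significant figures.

3.77e-04

A = 1011 mm².
σ = N/A = 27.1 MPa; ε = σ/E = 27.1/71800 = 3.774e-04.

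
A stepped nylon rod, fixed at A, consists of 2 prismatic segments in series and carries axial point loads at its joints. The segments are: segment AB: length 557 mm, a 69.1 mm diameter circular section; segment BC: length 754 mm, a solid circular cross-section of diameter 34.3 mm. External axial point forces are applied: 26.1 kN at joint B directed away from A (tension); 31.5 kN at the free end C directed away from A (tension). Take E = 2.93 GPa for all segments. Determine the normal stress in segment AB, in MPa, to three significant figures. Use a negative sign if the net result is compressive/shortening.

15.4 MPa

Internal axial forces (sectioning from the free end, tension +): N_BC = 31.5 kN, N_AB = 57.6 kN.
A_AB = 3750 mm².
σ_AB = N_AB/A_AB = 57600/3750 = 15.36 MPa.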